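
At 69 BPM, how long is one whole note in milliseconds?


Working:
One quarter-note beat = 60000 / BPM = 60000 / 69 ms
Whole note = 4 × quarter note
Duration = 4 × 60000 / 69 = 240000 / 69
= 3478.3 ms


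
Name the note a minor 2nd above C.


A 2nd spans 2 letter names, so from C we land on D
A minor 2nd = 1 semitone above C
Spell D at that pitch: Db
= Db


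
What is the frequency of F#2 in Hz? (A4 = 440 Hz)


Working:
f = 440 × 2^(n/12) where n = semitones from A4
F#2: -27 semitones from A4
f = 440 × 2^(-27/12)
f = 92.50 Hz


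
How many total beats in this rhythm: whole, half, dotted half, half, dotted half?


Solution.
Beat values:
  whole = 4 beats
  half = 2 beats
  dotted half = 3 beats
  half = 2 beats
  dotted half = 3 beats
Sum = 4 + 2 + 3 + 2 + 3
= 14 beats


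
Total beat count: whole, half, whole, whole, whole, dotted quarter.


Beat values:
  whole = 4 beats
  half = 2 beats
  whole = 4 beats
  whole = 4 beats
  whole = 4 beats
  dotted quarter = 1.5 beats
Sum = 4 + 2 + 4 + 4 + 4 + 1.5
= 19.5 beats


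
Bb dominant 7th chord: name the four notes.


Dominant 7th chord = root + major 3rd + perfect 5th + minor 7th
Seventh chords stack in thirds, so the letter names are B-D-F-A
Root: Bb
Major 3rd above Bb: D
Perfect 5th above Bb: F
Minor 7th above Bb: Ab
Chord = Bb D F Ab


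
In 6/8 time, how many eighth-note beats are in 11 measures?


Working:
Time signature 6/8: the bottom number 8 means the eighth note gets one count
The top number 6 means 6 eighth-note beats per measure
Total = 6 × 11 measures
= 66 eighth-note beats


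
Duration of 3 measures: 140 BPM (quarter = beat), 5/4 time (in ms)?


Step by step:
Quarter-note beat duration = 60000 / 140 ms
Beats per measure (5/4) = 5
One measure = 5 × 60000 / 140 = 300000 / 140 ms
3 measures = 3 × 300000 / 140 = 900000 / 140
= 6428.6 ms


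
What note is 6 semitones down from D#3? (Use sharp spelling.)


Solution.
D#3: chromatic position 3 in octave 3 → absolute = 3×12 + 3 = 39
Transpose down 6: 39 - 6 = 33
33 = 2×12 + 9 → A in octave 2
Result = A2


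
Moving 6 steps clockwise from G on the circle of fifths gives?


Let's work it out.
Each clockwise step on the circle of fifths moves up a perfect 5th
From G: G → D → A → E → B → F#/Gb → Db
= Db


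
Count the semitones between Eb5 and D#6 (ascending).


Solution.
Absolute semitone position = octave×12 + chromatic position
Eb5: 5×12 + 3 = 63
D#6: 6×12 + 3 = 75
Difference = 75 - 63 = 12
= 12 semitones


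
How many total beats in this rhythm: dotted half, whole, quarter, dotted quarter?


Beat values:
  dotted half = 3 beats
  whole = 4 beats
  quarter = 1 beat
  dotted quarter = 1.5 beats
Sum = 3 + 4 + 1 + 1.5
= 9.5 beats


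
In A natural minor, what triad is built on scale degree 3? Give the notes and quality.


Working:
A natural minor scale: A B C D E F G
Diatonic triad on degree 3 stacks scale notes 3, 5, 7: C E G
C→E = 4 semitones; C→G = 7 semitones → major triad
= C E G (major)


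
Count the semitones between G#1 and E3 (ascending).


Absolute semitone position = octave×12 + chromatic position
G#1: 1×12 + 8 = 20
E3: 3×12 + 4 = 40
Difference = 40 - 20 = 20
= 20 semitones


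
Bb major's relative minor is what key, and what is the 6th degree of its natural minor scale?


The relative minor shares the major's key signature and starts on its 6th degree
6th degree = a major 6th above the tonic; a major 6th above Bb is G
→ relative minor of Bb major is G minor
G natural minor scale: G A Bb C D Eb F
= G minor; 6th degree = Eb


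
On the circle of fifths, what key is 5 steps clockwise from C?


Reasoning:
Each clockwise step on the circle of fifths moves up a perfect 5th
From C: C → G → D → A → E → B
= B


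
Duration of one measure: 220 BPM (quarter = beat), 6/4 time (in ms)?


Quarter-note beat duration = 60000 / 220 ms
Beats per measure (6/4) = 6
One measure = 6 × 60000 / 220 = 360000 / 220 ms
= 1636.4 ms


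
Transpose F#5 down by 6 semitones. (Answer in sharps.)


F#5: chromatic position 6 in octave 5 → absolute = 5×12 + 6 = 66
Transpose down 6: 66 - 6 = 60
60 = 5×12 + 0 → C in octave 5
Result = C5


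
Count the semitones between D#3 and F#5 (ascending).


Working:
Absolute semitone position = octave×12 + chromatic position
D#3: 3×12 + 3 = 39
F#5: 5×12 + 6 = 66
Difference = 66 - 39 = 27
= 27 semitones


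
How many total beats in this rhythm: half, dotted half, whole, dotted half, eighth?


Solution.
Beat values:
  half = 2 beats
  dotted half = 3 beats
  whole = 4 beats
  dotted half = 3 beats
  eighth = 0.5 beats
Sum = 2 + 3 + 4 + 3 + 0.5
= 12.5 beats


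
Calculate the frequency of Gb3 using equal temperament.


f = 440 × 2^(n/12) where n = semitones from A4
Gb3: -15 semitones from A4
f = 440 × 2^(-15/12)
f = 185.00 Hz


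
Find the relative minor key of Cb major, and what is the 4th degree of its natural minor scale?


Solution.
The relative minor shares the major's key signature and starts on its 6th degree
6th degree = a major 6th above the tonic; a major 6th above Cb is Ab
→ relative minor of Cb major is Ab minor
Ab natural minor scale: Ab Bb Cb Db Eb Fb Gb
= Ab minor; 4th degree = Db


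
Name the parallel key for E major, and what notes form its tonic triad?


Step by step:
Parallel keys share the same tonic but differ in mode
E major → parallel is E minor
Tonic triad of E minor = E G B
= E minor; triad = E G B


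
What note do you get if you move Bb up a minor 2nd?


Step by step:
minor 2nd: 2 letter names, 1 semitones
Letter: B + 1 → C
Pitch: Bb + 1 semitones, spelled as a C → Cb
= Cb


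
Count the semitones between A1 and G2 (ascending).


Reasoning:
Absolute semitone position = octave×12 + chromatic position
A1: 1×12 + 9 = 21
G2: 2×12 + 7 = 31
Difference = 31 - 21 = 10
= 10 semitones


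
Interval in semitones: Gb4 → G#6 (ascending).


Absolute semitone position = octave×12 + chromatic position
Gb4: 4×12 + 6 = 54
G#6: 6×12 + 8 = 80
Difference = 80 - 54 = 26
= 26 semitones


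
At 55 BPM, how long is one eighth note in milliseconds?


Working:
One quarter-note beat = 60000 / BPM = 60000 / 55 ms
Eighth note = 1/2 × quarter note
Duration = 1/2 × 60000 / 55 = 30000 / 55
= 545.5 ms


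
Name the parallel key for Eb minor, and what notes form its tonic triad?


Working:
Parallel keys share the same tonic but differ in mode
Eb minor → parallel is Eb major
Tonic triad of Eb major = Eb G Bb
= Eb major; triad = Eb G Bb


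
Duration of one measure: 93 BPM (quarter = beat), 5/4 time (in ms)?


Working:
Quarter-note beat duration = 60000 / 93 ms
Beats per measure (5/4) = 5
One measure = 5 × 60000 / 93 = 300000 / 93 ms
= 3225.8 ms


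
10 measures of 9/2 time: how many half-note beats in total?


Let's work it out.
Time signature 9/2: the bottom number 2 means the half note gets one count
The top number 9 means 9 half-note beats per measure
Total = 9 × 10 measures
= 90 half-note beats


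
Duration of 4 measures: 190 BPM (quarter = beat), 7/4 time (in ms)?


Quarter-note beat duration = 60000 / 190 ms
Beats per measure (7/4) = 7
One measure = 7 × 60000 / 190 = 420000 / 190 ms
4 measures = 4 × 420000 / 190 = 1680000 / 190
= 8842.1 ms


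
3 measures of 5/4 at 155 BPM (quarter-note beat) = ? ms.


Working:
Quarter-note beat duration = 60000 / 155 ms
Beats per measure (5/4) = 5
One measure = 5 × 60000 / 155 = 300000 / 155 ms
3 measures = 3 × 300000 / 155 = 900000 / 155
= 5806.5 ms


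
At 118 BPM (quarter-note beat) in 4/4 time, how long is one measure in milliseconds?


Solution.
Quarter-note beat duration = 60000 / 118 ms
Beats per measure (4/4) = 4
One measure = 4 × 60000 / 118 = 240000 / 118 ms
= 2033.9 ms


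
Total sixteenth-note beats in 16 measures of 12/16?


Time signature 12/16: the bottom number 16 means the sixteenth note gets one count
The top number 12 means 12 sixteenth-note beats per measure
Total = 12 × 16 measures
= 192 sixteenth-note beats


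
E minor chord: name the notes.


Step by step:
Minor triad = root + minor 3rd (3 semitones) + perfect 5th (7 semitones)
A triad on E stacks thirds, so the chord tones use letter names E-G-B
Root: E
Minor 3rd above E: G
Perfect 5th above E: B
Chord = E G B


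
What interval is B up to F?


Working:
Letter names: B → F spans 5 letter names → a 5th
Semitones: B → F = 6 half-steps
A 5th of 6 semitones is a diminished 5th
= diminished 5th


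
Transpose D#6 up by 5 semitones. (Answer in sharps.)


Step by step:
D#6: chromatic position 3 in octave 6 → absolute = 6×12 + 3 = 75
Transpose up 5: 75 + 5 = 80
80 = 6×12 + 8 → G# in octave 6
Result = G#6


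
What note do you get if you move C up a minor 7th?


Let's work it out.
minor 7th: 7 letter names, 10 semitones
Letter: C + 6 → B
Pitch: C + 10 semitones, spelled as a B → Bb
= Bb


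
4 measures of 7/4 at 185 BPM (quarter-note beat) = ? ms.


Let's work it out.
Quarter-note beat duration = 60000 / 185 ms
Beats per measure (7/4) = 7
One measure = 7 × 60000 / 185 = 420000 / 185 ms
4 measures = 4 × 420000 / 185 = 1680000 / 185
= 9081.1 ms


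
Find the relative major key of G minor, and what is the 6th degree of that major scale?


Reasoning:
The relative major shares the key signature and is a minor 3rd above the minor tonic
A minor 3rd above G is Bb
→ relative major of G minor is Bb major
Bb major scale: Bb C D Eb F G A
= Bb major; 6th degree = G


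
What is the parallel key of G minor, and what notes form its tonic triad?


Parallel keys share the same tonic but differ in mode
G minor → parallel is G major
Tonic triad of G major = G B D
= G major; triad = G B D


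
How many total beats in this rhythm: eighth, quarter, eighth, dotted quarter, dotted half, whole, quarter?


Reasoning:
Beat values:
  eighth = 0.5 beats
  quarter = 1 beat
  eighth = 0.5 beats
  dotted quarter = 1.5 beats
  dotted half = 3 beats
  whole = 4 beats
  quarter = 1 beat
Sum = 0.5 + 1 + 0.5 + 1.5 + 3 + 4 + 1
= 11.5 beats


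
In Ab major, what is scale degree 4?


Step by step:
Major scale pattern: W-W-H-W-W-W-H (2-2-1-2-2-2-1 semitones)
Starting from Ab:
  Ab + 2 semitones → Bb
  Bb + 2 semitones → C
  C + 1 semitone → Db
  Db + 2 semitones → Eb
  Eb + 2 semitones → F
  F + 2 semitones → G
  G + 1 semitone → Ab
Scale: Ab Bb C Db Eb F G
Degree 4 = Db


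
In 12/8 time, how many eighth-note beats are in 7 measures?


Working:
Time signature 12/8: the bottom number 8 means the eighth note gets one count
The top number 12 means 12 eighth-note beats per measure
Total = 12 × 7 measures
= 84 eighth-note beats


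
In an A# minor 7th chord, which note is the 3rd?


Step by step:
Minor 7th chord = root + minor 3rd + perfect 5th + minor 7th
Seventh chords stack in thirds, so the letter names are A-C-E-G
Root: A#
Minor 3rd above A#: C#
Perfect 5th above A#: E#
Minor 7th above A#: G#
The 3rd = C#


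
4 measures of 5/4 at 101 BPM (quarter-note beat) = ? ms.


Reasoning:
Quarter-note beat duration = 60000 / 101 ms
Beats per measure (5/4) = 5
One measure = 5 × 60000 / 101 = 300000 / 101 ms
4 measures = 4 × 300000 / 101 = 1200000 / 101
= 11881.2 ms


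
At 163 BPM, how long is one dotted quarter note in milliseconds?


Reasoning:
One quarter-note beat = 60000 / BPM = 60000 / 163 ms
Dotted quarter note = 3/2 × quarter note
Duration = 3/2 × 60000 / 163 = 90000 / 163
= 552.1 ms


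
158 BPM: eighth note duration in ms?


Step by step:
One quarter-note beat = 60000 / BPM = 60000 / 158 ms
Eighth note = 1/2 × quarter note
Duration = 1/2 × 60000 / 158 = 30000 / 158
= 189.9 ms


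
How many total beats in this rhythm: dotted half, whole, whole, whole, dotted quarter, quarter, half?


Solution.
Beat values:
  dotted half = 3 beats
  whole = 4 beats
  whole = 4 beats
  whole = 4 beats
  dotted quarter = 1.5 beats
  quarter = 1 beat
  half = 2 beats
Sum = 3 + 4 + 4 + 4 + 1.5 + 1 + 2
= 19.5 beats


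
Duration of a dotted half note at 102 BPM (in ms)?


One quarter-note beat = 60000 / BPM = 60000 / 102 ms
Dotted half note = 3 × quarter note
Duration = 3 × 60000 / 102 = 180000 / 102
= 1764.7 ms


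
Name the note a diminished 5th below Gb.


A 5th spans 5 letter names, so from G we land on C
A diminished 5th = 6 semitones below Gb
Spell C at that pitch: C
= C


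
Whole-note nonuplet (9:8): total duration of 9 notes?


Reasoning:
Nonuplet: 9 notes occupy the space of 8 whole notes
Space = 8 × 4 = 32 beats
Each nonuplet note = 32 / 9 = 32/9 beats
9 notes = 9 × 32/9 = 32
= 32 beats


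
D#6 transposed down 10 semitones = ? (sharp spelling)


D#6: chromatic position 3 in octave 6 → absolute = 6×12 + 3 = 75
Transpose down 10: 75 - 10 = 65
65 = 5×12 + 5 → F in octave 5
Result = F5


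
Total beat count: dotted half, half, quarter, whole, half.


Working:
Beat values:
  dotted half = 3 beats
  half = 2 beats
  quarter = 1 beat
  whole = 4 beats
  half = 2 beats
Sum = 3 + 2 + 1 + 4 + 2
= 12 beats


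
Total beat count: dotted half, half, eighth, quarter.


Beat values:
  dotted half = 3 beats
  half = 2 beats
  eighth = 0.5 beats
  quarter = 1 beat
Sum = 3 + 2 + 0.5 + 1
= 6.5 beats


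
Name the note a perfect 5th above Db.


Solution.
A 5th spans 5 letter names, so from D we land on A
A perfect 5th = 7 semitones above Db
Spell A at that pitch: Ab
= Ab


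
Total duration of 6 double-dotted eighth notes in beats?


Solution.
Base eighth note = 1/2 beats
Dot 1 adds half the previous value: +1/4
Dot 2 adds half the previous value: +1/8
One double-dotted eighth = 1/2 + 1/4 + 1/8 = 7/8
6 of them = 6 × 7/8 = 21/4
= 21/4 beats


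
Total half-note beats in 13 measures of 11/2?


Let's work it out.
Time signature 11/2: the bottom number 2 means the half note gets one count
The top number 11 means 11 half-note beats per measure
Total = 11 × 13 measures
= 143 half-note beats


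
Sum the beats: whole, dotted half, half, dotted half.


Step by step:
Beat values:
  whole = 4 beats
  dotted half = 3 beats
  half = 2 beats
  dotted half = 3 beats
Sum = 4 + 3 + 2 + 3
= 12 beats


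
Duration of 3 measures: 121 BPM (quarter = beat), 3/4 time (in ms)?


Let's work it out.
Quarter-note beat duration = 60000 / 121 ms
Beats per measure (3/4) = 3
One measure = 3 × 60000 / 121 = 180000 / 121 ms
3 measures = 3 × 180000 / 121 = 540000 / 121
= 4462.8 ms


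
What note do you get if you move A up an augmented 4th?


Let's work it out.
augmented 4th: 4 letter names, 6 semitones
Letter: A + 3 → D
Pitch: A + 6 semitones, spelled as a D → D#
= D#


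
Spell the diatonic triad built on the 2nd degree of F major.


Working:
F major scale: F G A Bb C D E
Diatonic triad on degree 2 stacks scale notes 2, 4, 6: G Bb D
G→Bb = 3 semitones; G→D = 7 semitones → minor triad
= G Bb D (minor)


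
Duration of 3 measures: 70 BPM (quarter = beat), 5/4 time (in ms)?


Working:
Quarter-note beat duration = 60000 / 70 ms
Beats per measure (5/4) = 5
One measure = 5 × 60000 / 70 = 300000 / 70 ms
3 measures = 3 × 300000 / 70 = 900000 / 70
= 12857.1 ms


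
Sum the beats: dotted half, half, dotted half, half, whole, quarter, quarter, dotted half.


Solution.
Beat values:
  dotted half = 3 beats
  half = 2 beats
  dotted half = 3 beats
  half = 2 beats
  whole = 4 beats
  quarter = 1 beat
  quarter = 1 beat
  dotted half = 3 beats
Sum = 3 + 2 + 3 + 2 + 4 + 1 + 1 + 3
= 19 beats


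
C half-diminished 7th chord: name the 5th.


Step by step:
Half-diminished 7th chord = root + minor 3rd + diminished 5th + minor 7th
Seventh chords stack in thirds, so the letter names are C-E-G-B
Root: C
Minor 3rd above C: Eb
Diminished 5th above C: Gb
Minor 7th above C: Bb
The 5th = Gb


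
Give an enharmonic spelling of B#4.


Enharmonic notes sound the same pitch but are spelled with different letter names
B# and C name the same pitch class
Octave numbers change at C, so B#4 = C5
= C5


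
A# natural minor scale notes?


Solution.
Natural minor scale pattern: W-H-W-W-H-W-W (2-1-2-2-1-2-2 semitones)
Starting from A#:
  A# + 2 semitones → B#
  B# + 1 semitone → C#
  C# + 2 semitones → D#
  D# + 2 semitones → E#
  E# + 1 semitone → F#
  F# + 2 semitones → G#
  G# + 2 semitones → A#
Scale = A# B# C# D# E# F# G#


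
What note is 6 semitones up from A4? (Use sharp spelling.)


A4: chromatic position 9 in octave 4 → absolute = 4×12 + 9 = 57
Transpose up 6: 57 + 6 = 63
63 = 5×12 + 3 → D# in octave 5
Result = D#5


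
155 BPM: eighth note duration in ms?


Solution.
One quarter-note beat = 60000 / BPM = 60000 / 155 ms
Eighth note = 1/2 × quarter note
Duration = 1/2 × 60000 / 155 = 30000 / 155
= 193.5 ms


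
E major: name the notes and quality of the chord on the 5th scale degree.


Reasoning:
E major scale: E F# G# A B C# D#
Diatonic triad on degree 5 stacks scale notes 5, 7, 2: B D# F#
B→D# = 4 semitones; B→F# = 7 semitones → major triad
= B D# F# (major)


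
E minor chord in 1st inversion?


Root position: E G B
1st inversion: move root up an octave
Bass note: G
Notes (bottom to top) = G B E


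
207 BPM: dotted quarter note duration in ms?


Step by step:
One quarter-note beat = 60000 / BPM = 60000 / 207 ms
Dotted quarter note = 3/2 × quarter note
Duration = 3/2 × 60000 / 207 = 90000 / 207
= 434.8 ms


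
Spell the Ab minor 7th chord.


Working:
Minor 7th chord = root + minor 3rd + perfect 5th + minor 7th
Seventh chords stack in thirds, so the letter names are A-C-E-G
Root: Ab
Minor 3rd above Ab: Cb
Perfect 5th above Ab: Eb
Minor 7th above Ab: Gb
Chord = Ab Cb Eb Gb


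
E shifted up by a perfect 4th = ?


Step by step:
perfect 4th: 4 letter names, 5 semitones
Letter: E + 3 → A
Pitch: E + 5 semitones, spelled as an A → A
= A


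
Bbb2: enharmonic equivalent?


Enharmonic notes sound the same pitch but are spelled with different letter names
Bbb and A name the same pitch class
= A2


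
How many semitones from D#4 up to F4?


Reasoning:
Absolute semitone position = octave×12 + chromatic position
D#4: 4×12 + 3 = 51
F4: 4×12 + 5 = 53
Difference = 53 - 51 = 2
= 2 semitones


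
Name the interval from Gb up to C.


Solution.
Letter names: G → C spans 4 letter names → a 4th
Semitones: Gb → C = 6 half-steps
A 4th of 6 semitones is an augmented 4th
= augmented 4th


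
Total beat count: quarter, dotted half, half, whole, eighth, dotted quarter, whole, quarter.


Beat values:
  quarter = 1 beat
  dotted half = 3 beats
  half = 2 beats
  whole = 4 beats
  eighth = 0.5 beats
  dotted quarter = 1.5 beats
  whole = 4 beats
  quarter = 1 beat
Sum = 1 + 3 + 2 + 4 + 0.5 + 1.5 + 4 + 1
= 17 beats


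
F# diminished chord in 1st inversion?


Step by step:
Root position: F# A C
1st inversion: move root up an octave
Bass note: A
Notes (bottom to top) = A C F#


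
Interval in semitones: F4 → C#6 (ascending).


Step by step:
Absolute semitone position = octave×12 + chromatic position
F4: 4×12 + 5 = 53
C#6: 6×12 + 1 = 73
Difference = 73 - 53 = 20
= 20 semitones


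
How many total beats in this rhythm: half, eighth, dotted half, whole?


Beat values:
  half = 2 beats
  eighth = 0.5 beats
  dotted half = 3 beats
  whole = 4 beats
Sum = 2 + 0.5 + 3 + 4
= 9.5 beats


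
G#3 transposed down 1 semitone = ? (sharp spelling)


Working:
G#3: chromatic position 8 in octave 3 → absolute = 3×12 + 8 = 44
Transpose down 1: 44 - 1 = 43
43 = 3×12 + 7 → G in octave 3
Result = G3


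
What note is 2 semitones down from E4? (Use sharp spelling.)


E4: chromatic position 4 in octave 4 → absolute = 4×12 + 4 = 52
Transpose down 2: 52 - 2 = 50
50 = 4×12 + 2 → D in octave 4
Result = D4


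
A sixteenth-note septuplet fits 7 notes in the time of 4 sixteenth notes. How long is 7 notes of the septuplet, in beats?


Solution.
Septuplet: 7 notes occupy the space of 4 sixteenth notes
Space = 4 × 1/4 = 1 beat
Each septuplet note = 1 / 7 = 1/7 beats
7 notes = 7 × 1/7 = 1
= 1 beat


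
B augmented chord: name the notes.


Let's work it out.
Augmented triad = root + major 3rd (4 semitones) + augmented 5th (8 semitones)
A triad on B stacks thirds, so the chord tones use letter names B-D-F
Root: B
Major 3rd above B: D#
Augmented 5th above B: F##
Chord = B D# F##


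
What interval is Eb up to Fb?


Let's work it out.
Letter names: E → F spans 2 letter names → a 2nd
Semitones: Eb → Fb = 1 half-step
A 2nd of 1 semitone is a minor 2nd
= minor 2nd


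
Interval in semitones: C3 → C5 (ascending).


Absolute semitone position = octave×12 + chromatic position
C3: 3×12 + 0 = 36
C5: 5×12 + 0 = 60
Difference = 60 - 36 = 24
= 24 semitones


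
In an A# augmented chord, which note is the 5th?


Step by step:
Augmented triad = root + major 3rd (4 semitones) + augmented 5th (8 semitones)
A triad on A# stacks thirds, so the chord tones use letter names A-C-E
Root: A#
Major 3rd above A#: C##
Augmented 5th above A#: E##
The 5th = E##


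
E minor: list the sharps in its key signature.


Solution.
Sharp minor keys follow the circle of fifths: A(0), E(1), B(2), F#(3), C#(4), G#(5), D#(6), A#(7)
E minor has 1 sharp
Order of sharps: F# C# G# D# A# E# B# → first 1: F#
= F#


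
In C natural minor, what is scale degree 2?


Solution.
Natural minor scale pattern: W-H-W-W-H-W-W (2-1-2-2-1-2-2 semitones)
Starting from C:
  C + 2 semitones → D
  D + 1 semitone → Eb
  Eb + 2 semitones → F
  F + 2 semitones → G
  G + 1 semitone → Ab
  Ab + 2 semitones → Bb
  Bb + 2 semitones → C
Scale: C D Eb F G Ab Bb
Degree 2 = D


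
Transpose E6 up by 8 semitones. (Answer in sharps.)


E6: chromatic position 4 in octave 6 → absolute = 6×12 + 4 = 76
Transpose up 8: 76 + 8 = 84
84 = 7×12 + 0 → C in octave 7
Result = C7


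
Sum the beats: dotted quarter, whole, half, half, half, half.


Solution.
Beat values:
  dotted quarter = 1.5 beats
  whole = 4 beats
  half = 2 beats
  half = 2 beats
  half = 2 beats
  half = 2 beats
Sum = 1.5 + 4 + 2 + 2 + 2 + 2
= 13.5 beats


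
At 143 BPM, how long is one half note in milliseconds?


Step by step:
One quarter-note beat = 60000 / BPM = 60000 / 143 ms
Half note = 2 × quarter note
Duration = 2 × 60000 / 143 = 120000 / 143
= 839.2 ms


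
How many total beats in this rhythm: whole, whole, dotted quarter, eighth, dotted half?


Let's work it out.
Beat values:
  whole = 4 beats
  whole = 4 beats
  dotted quarter = 1.5 beats
  eighth = 0.5 beats
  dotted half = 3 beats
Sum = 4 + 4 + 1.5 + 0.5 + 3
= 13 beats


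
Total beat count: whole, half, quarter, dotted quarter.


Working:
Beat values:
  whole = 4 beats
  half = 2 beats
  quarter = 1 beat
  dotted quarter = 1.5 beats
Sum = 4 + 2 + 1 + 1.5
= 8.5 beats


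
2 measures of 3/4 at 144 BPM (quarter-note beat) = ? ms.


Quarter-note beat duration = 60000 / 144 ms
Beats per measure (3/4) = 3
One measure = 3 × 60000 / 144 = 180000 / 144 ms
2 measures = 2 × 180000 / 144 = 360000 / 144
= 2500.0 ms


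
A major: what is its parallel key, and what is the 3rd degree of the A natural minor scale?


Reasoning:
Parallel keys share the same tonic but differ in mode
A major → parallel is A minor
A natural minor scale: A B C D E F G
= A minor; 3rd degree = C


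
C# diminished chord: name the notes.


Step by step:
Diminished triad = root + minor 3rd (3 semitones) + diminished 5th (6 semitones)
A triad on C# stacks thirds, so the chord tones use letter names C-E-G
Root: C#
Minor 3rd above C#: E
Diminished 5th above C#: G
Chord = C# E G


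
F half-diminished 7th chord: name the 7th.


Solution.
Half-diminished 7th chord = root + minor 3rd + diminished 5th + minor 7th
Seventh chords stack in thirds, so the letter names are F-A-C-E
Root: F
Minor 3rd above F: Ab
Diminished 5th above F: Cb
Minor 7th above F: Eb
The 7th = Eb


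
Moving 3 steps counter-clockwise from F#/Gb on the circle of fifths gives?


Reasoning:
Each counter-clockwise step moves down a perfect 5th (= up a perfect 4th)
From F#/Gb: F#/Gb → B → E → A
= A


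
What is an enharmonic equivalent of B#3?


Enharmonic notes sound the same pitch but are spelled with different letter names
B# and C name the same pitch class
Octave numbers change at C, so B#3 = C4
= C4


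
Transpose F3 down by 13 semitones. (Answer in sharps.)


Let's work it out.
F3: chromatic position 5 in octave 3 → absolute = 3×12 + 5 = 41
Transpose down 13: 41 - 13 = 28
28 = 2×12 + 4 → E in octave 2
Result = E2


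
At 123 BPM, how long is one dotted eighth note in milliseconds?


Solution.
One quarter-note beat = 60000 / BPM = 60000 / 123 ms
Dotted eighth note = 3/4 × quarter note
Duration = 3/4 × 60000 / 123 = 45000 / 123
= 365.9 ms


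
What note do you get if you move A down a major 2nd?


major 2nd: 2 letter names, 2 semitones
Letter: A - 1 → G
Pitch: A - 2 semitones, spelled as a G → G
= G


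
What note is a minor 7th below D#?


Let's work it out.
A 7th spans 7 letter names, so from D we land on E
A minor 7th = 10 semitones below D#
Spell E at that pitch: E#
= E#


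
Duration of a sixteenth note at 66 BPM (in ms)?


Step by step:
One quarter-note beat = 60000 / BPM = 60000 / 66 ms
Sixteenth note = 1/4 × quarter note
Duration = 1/4 × 60000 / 66 = 15000 / 66
= 227.3 ms


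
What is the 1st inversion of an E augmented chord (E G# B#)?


Working:
Root position: E G# B#
1st inversion: move root up an octave
Bass note: G#
Notes (bottom to top) = G# B# E


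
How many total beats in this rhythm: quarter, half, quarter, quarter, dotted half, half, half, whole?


Working:
Beat values:
  quarter = 1 beat
  half = 2 beats
  quarter = 1 beat
  quarter = 1 beat
  dotted half = 3 beats
  half = 2 beats
  half = 2 beats
  whole = 4 beats
Sum = 1 + 2 + 1 + 1 + 3 + 2 + 2 + 4
= 16 beats


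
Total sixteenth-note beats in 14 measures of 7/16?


Reasoning:
Time signature 7/16: the bottom number 16 means the sixteenth note gets one count
The top number 7 means 7 sixteenth-note beats per measure
Total = 7 × 14 measures
= 98 sixteenth-note beats


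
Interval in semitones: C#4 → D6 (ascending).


Reasoning:
Absolute semitone position = octave×12 + chromatic position
C#4: 4×12 + 1 = 49
D6: 6×12 + 2 = 74
Difference = 74 - 49 = 25
= 25 semitones


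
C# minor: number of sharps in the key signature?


Step by step:
Sharp minor keys follow the circle of fifths: A(0), E(1), B(2), F#(3), C#(4), G#(5), D#(6), A#(7)
C# minor has 4 sharps
Order of sharps: F# C# G# D# A# E# B# → first 4: F#, C#, G#, D#
= 4 sharps


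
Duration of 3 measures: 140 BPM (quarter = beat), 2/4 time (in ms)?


Let's work it out.
Quarter-note beat duration = 60000 / 140 ms
Beats per measure (2/4) = 2
One measure = 2 × 60000 / 140 = 120000 / 140 ms
3 measures = 3 × 120000 / 140 = 360000 / 140
= 2571.4 ms


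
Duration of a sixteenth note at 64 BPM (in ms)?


One quarter-note beat = 60000 / BPM = 60000 / 64 ms
Sixteenth note = 1/4 × quarter note
Duration = 1/4 × 60000 / 64 = 15000 / 64
= 234.4 ms


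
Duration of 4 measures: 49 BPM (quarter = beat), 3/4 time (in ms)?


Quarter-note beat duration = 60000 / 49 ms
Beats per measure (3/4) = 3
One measure = 3 × 60000 / 49 = 180000 / 49 ms
4 measures = 4 × 180000 / 49 = 720000 / 49
= 14693.9 ms


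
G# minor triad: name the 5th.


Minor triad = root + minor 3rd (3 semitones) + perfect 5th (7 semitones)
A triad on G# stacks thirds, so the chord tones use letter names G-B-D
Root: G#
Minor 3rd above G#: B
Perfect 5th above G#: D#
The 5th = D#


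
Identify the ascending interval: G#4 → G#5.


Let's work it out.
Letter names: G → G spans 8 letter names → an octave
Semitones: G#4 → G#5 = 12 half-steps
An octave of 12 semitones is a perfect octave
= perfect octave


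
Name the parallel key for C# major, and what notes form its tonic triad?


Step by step:
Parallel keys share the same tonic but differ in mode
C# major → parallel is C# minor
Tonic triad of C# minor = C# E G#
= C# minor; triad = C# E G#


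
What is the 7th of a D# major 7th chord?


Let's work it out.
Major 7th chord = root + major 3rd + perfect 5th + major 7th
Seventh chords stack in thirds, so the letter names are D-F-A-C
Root: D#
Major 3rd above D#: F##
Perfect 5th above D#: A#
Major 7th above D#: C##
The 7th = C##


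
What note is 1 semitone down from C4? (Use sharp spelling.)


Solution.
C4: chromatic position 0 in octave 4 → absolute = 4×12 + 0 = 48
Transpose down 1: 48 - 1 = 47
47 = 3×12 + 11 → B in octave 3
Result = B3


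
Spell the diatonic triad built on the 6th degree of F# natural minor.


F# natural minor scale: F# G# A B C# D E
Diatonic triad on degree 6 stacks scale notes 6, 1, 3: D F# A
D→F# = 4 semitones; D→A = 7 semitones → major triad
= D F# A (major)


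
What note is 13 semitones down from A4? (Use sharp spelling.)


Solution.
A4: chromatic position 9 in octave 4 → absolute = 4×12 + 9 = 57
Transpose down 13: 57 - 13 = 44
44 = 3×12 + 8 → G# in octave 3
Result = G#3


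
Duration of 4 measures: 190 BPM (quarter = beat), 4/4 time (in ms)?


Working:
Quarter-note beat duration = 60000 / 190 ms
Beats per measure (4/4) = 4
One measure = 4 × 60000 / 190 = 240000 / 190 ms
4 measures = 4 × 240000 / 190 = 960000 / 190
= 5052.6 ms


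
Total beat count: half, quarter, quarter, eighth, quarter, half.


Beat values:
  half = 2 beats
  quarter = 1 beat
  quarter = 1 beat
  eighth = 0.5 beats
  quarter = 1 beat
  half = 2 beats
Sum = 2 + 1 + 1 + 0.5 + 1 + 2
= 7.5 beats


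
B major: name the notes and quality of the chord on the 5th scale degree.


B major scale: B C# D# E F# G# A#
Diatonic triad on degree 5 stacks scale notes 5, 7, 2: F# A# C#
F#→A# = 4 semitones; F#→C# = 7 semitones → major triad
= F# A# C# (major)


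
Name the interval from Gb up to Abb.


Working:
Letter names: G → A spans 2 letter names → a 2nd
Semitones: Gb → Abb = 1 half-step
A 2nd of 1 semitone is a minor 2nd
= minor 2nd


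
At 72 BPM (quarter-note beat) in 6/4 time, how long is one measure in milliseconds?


Quarter-note beat duration = 60000 / 72 ms
Beats per measure (6/4) = 6
One measure = 6 × 60000 / 72 = 360000 / 72 ms
= 5000.0 ms


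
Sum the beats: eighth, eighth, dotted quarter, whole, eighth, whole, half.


Working:
Beat values:
  eighth = 0.5 beats
  eighth = 0.5 beats
  dotted quarter = 1.5 beats
  whole = 4 beats
  eighth = 0.5 beats
  whole = 4 beats
  half = 2 beats
Sum = 0.5 + 0.5 + 1.5 + 4 + 0.5 + 4 + 2
= 13 beats


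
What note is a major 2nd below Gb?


Let's work it out.
A 2nd spans 2 letter names, so from G we land on F
A major 2nd = 2 semitones below Gb
Spell F at that pitch: Fb
= Fb


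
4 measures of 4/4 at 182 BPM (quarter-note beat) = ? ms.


Step by step:
Quarter-note beat duration = 60000 / 182 ms
Beats per measure (4/4) = 4
One measure = 4 × 60000 / 182 = 240000 / 182 ms
4 measures = 4 × 240000 / 182 = 960000 / 182
= 5274.7 ms


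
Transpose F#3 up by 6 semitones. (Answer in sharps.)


Step by step:
F#3: chromatic position 6 in octave 3 → absolute = 3×12 + 6 = 42
Transpose up 6: 42 + 6 = 48
48 = 4×12 + 0 → C in octave 4
Result = C4


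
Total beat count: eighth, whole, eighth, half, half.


Beat values:
  eighth = 0.5 beats
  whole = 4 beats
  eighth = 0.5 beats
  half = 2 beats
  half = 2 beats
Sum = 0.5 + 4 + 0.5 + 2 + 2
= 9 beats


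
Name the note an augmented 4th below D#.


Working:
A 4th spans 4 letter names, so from D we land on A
An augmented 4th = 6 semitones below D#
Spell A at that pitch: A
= A


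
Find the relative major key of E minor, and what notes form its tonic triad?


Step by step:
The relative major shares the key signature and is a minor 3rd above the minor tonic
A minor 3rd above E is G
→ relative major of E minor is G major
Tonic triad of G major = root + major 3rd + perfect 5th = G B D
= G major; triad = G B D


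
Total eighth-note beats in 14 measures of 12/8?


Reasoning:
Time signature 12/8: the bottom number 8 means the eighth note gets one count
The top number 12 means 12 eighth-note beats per measure
Total = 12 × 14 measures
= 168 eighth-note beats


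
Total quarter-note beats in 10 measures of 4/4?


Step by step:
Time signature 4/4: the bottom number 4 means the quarter note gets one count
The top number 4 means 4 quarter-note beats per measure
Total = 4 × 10 measures
= 40 quarter-note beats


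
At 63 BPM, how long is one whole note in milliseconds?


One quarter-note beat = 60000 / BPM = 60000 / 63 ms
Whole note = 4 × quarter note
Duration = 4 × 60000 / 63 = 240000 / 63
= 3809.5 ms


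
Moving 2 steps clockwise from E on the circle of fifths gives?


Solution.
Each clockwise step on the circle of fifths moves up a perfect 5th
From E: E → B → F#/Gb
= F#/Gb


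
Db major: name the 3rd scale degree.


Let's work it out.
Major scale pattern: W-W-H-W-W-W-H (2-2-1-2-2-2-1 semitones)
Starting from Db:
  Db + 2 semitones → Eb
  Eb + 2 semitones → F
  F + 1 semitone → Gb
  Gb + 2 semitones → Ab
  Ab + 2 semitones → Bb
  Bb + 2 semitones → C
  C + 1 semitone → Db
Scale: Db Eb F Gb Ab Bb C
Degree 3 = F


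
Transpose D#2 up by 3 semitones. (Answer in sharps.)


Solution.
D#2: chromatic position 3 in octave 2 → absolute = 2×12 + 3 = 27
Transpose up 3: 27 + 3 = 30
30 = 2×12 + 6 → F# in octave 2
Result = F#2


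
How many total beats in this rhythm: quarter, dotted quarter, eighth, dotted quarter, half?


Solution.
Beat values:
  quarter = 1 beat
  dotted quarter = 1.5 beats
  eighth = 0.5 beats
  dotted quarter = 1.5 beats
  half = 2 beats
Sum = 1 + 1.5 + 0.5 + 1.5 + 2
= 6.5 beats


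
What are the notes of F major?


Step by step:
Major scale pattern: W-W-H-W-W-W-H (2-2-1-2-2-2-1 semitones)
Starting from F:
  F + 2 semitones → G
  G + 2 semitones → A
  A + 1 semitone → Bb
  Bb + 2 semitones → C
  C + 2 semitones → D
  D + 2 semitones → E
  E + 1 semitone → F
Scale = F G A Bb C D E


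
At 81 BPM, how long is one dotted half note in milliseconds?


Reasoning:
One quarter-note beat = 60000 / BPM = 60000 / 81 ms
Dotted half note = 3 × quarter note
Duration = 3 × 60000 / 81 = 180000 / 81
= 2222.2 ms


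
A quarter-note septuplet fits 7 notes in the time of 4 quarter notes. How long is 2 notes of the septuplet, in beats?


Let's work it out.
Septuplet: 7 notes occupy the space of 4 quarter notes
Space = 4 × 1 = 4 beats
Each septuplet note = 4 / 7 = 4/7 beats
2 notes = 2 × 4/7 = 8/7
= 8/7 beats


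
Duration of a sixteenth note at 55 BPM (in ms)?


One quarter-note beat = 60000 / BPM = 60000 / 55 ms
Sixteenth note = 1/4 × quarter note
Duration = 1/4 × 60000 / 55 = 15000 / 55
= 272.7 ms


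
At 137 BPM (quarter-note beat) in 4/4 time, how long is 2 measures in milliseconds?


Quarter-note beat duration = 60000 / 137 ms
Beats per measure (4/4) = 4
One measure = 4 × 60000 / 137 = 240000 / 137 ms
2 measures = 2 × 240000 / 137 = 480000 / 137
= 3503.6 ms


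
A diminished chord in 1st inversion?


Root position: A C Eb
1st inversion: move root up an octave
Bass note: C
Notes (bottom to top) = C Eb A


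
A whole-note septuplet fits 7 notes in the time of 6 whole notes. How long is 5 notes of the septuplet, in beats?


Working:
Septuplet: 7 notes occupy the space of 6 whole notes
Space = 6 × 4 = 24 beats
Each septuplet note = 24 / 7 = 24/7 beats
5 notes = 5 × 24/7 = 120/7
= 120/7 beats


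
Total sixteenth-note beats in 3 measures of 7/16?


Time signature 7/16: the bottom number 16 means the sixteenth note gets one count
The top number 7 means 7 sixteenth-note beats per measure
Total = 7 × 3 measures
= 21 sixteenth-note beats


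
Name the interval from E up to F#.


Letter names: E → F spans 2 letter names → a 2nd
Semitones: E → F# = 2 half-steps
A 2nd of 2 semitones is a major 2nd
= major 2nd


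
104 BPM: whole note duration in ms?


Solution.
One quarter-note beat = 60000 / BPM = 60000 / 104 ms
Whole note = 4 × quarter note
Duration = 4 × 60000 / 104 = 240000 / 104
= 2307.7 ms


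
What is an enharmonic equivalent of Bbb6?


Enharmonic notes sound the same pitch but are spelled with different letter names
Bbb and A name the same pitch class
= A6


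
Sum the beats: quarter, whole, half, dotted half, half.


Step by step:
Beat values:
  quarter = 1 beat
  whole = 4 beats
  half = 2 beats
  dotted half = 3 beats
  half = 2 beats
Sum = 1 + 4 + 2 + 3 + 2
= 12 beats


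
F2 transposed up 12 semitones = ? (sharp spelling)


Let's work it out.
F2: chromatic position 5 in octave 2 → absolute = 2×12 + 5 = 29
Transpose up 12: 29 + 12 = 41
41 = 3×12 + 5 → F in octave 3
Result = F3


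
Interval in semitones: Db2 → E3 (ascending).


Absolute semitone position = octave×12 + chromatic position
Db2: 2×12 + 1 = 25
E3: 3×12 + 4 = 40
Difference = 40 - 25 = 15
= 15 semitones


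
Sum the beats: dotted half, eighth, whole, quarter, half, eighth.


Solution.
Beat values:
  dotted half = 3 beats
  eighth = 0.5 beats
  whole = 4 beats
  quarter = 1 beat
  half = 2 beats
  eighth = 0.5 beats
Sum = 3 + 0.5 + 4 + 1 + 2 + 0.5
= 11 beats


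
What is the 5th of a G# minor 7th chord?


Minor 7th chord = root + minor 3rd + perfect 5th + minor 7th
Seventh chords stack in thirds, so the letter names are G-B-D-F
Root: G#
Minor 3rd above G#: B
Perfect 5th above G#: D#
Minor 7th above G#: F#
The 5th = D#


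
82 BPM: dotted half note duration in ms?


One quarter-note beat = 60000 / BPM = 60000 / 82 ms
Dotted half note = 3 × quarter note
Duration = 3 × 60000 / 82 = 180000 / 82
= 2195.1 ms


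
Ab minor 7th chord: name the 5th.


Let's work it out.
Minor 7th chord = root + minor 3rd + perfect 5th + minor 7th
Seventh chords stack in thirds, so the letter names are A-C-E-G
Root: Ab
Minor 3rd above Ab: Cb
Perfect 5th above Ab: Eb
Minor 7th above Ab: Gb
The 5th = Eb


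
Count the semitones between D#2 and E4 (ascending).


Absolute semitone position = octave×12 + chromatic position
D#2: 2×12 + 3 = 27
E4: 4×12 + 4 = 52
Difference = 52 - 27 = 25
= 25 semitones


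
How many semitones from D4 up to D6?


Working:
Absolute semitone position = octave×12 + chromatic position
D4: 4×12 + 2 = 50
D6: 6×12 + 2 = 74
Difference = 74 - 50 = 24
= 24 semitones


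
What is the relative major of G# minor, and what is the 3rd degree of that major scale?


Reasoning:
The relative major shares the key signature and is a minor 3rd above the minor tonic
A minor 3rd above G# is B
→ relative major of G# minor is B major
B major scale: B C# D# E F# G# A#
= B major; 3rd degree = D#


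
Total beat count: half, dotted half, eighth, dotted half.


Reasoning:
Beat values:
  half = 2 beats
  dotted half = 3 beats
  eighth = 0.5 beats
  dotted half = 3 beats
Sum = 2 + 3 + 0.5 + 3
= 8.5 beats


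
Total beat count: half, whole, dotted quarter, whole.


Reasoning:
Beat values:
  half = 2 beats
  whole = 4 beats
  dotted quarter = 1.5 beats
  whole = 4 beats
Sum = 2 + 4 + 1.5 + 4
= 11.5 beats


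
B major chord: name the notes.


Solution.
Major triad = root + major 3rd (4 semitones) + perfect 5th (7 semitones)
A triad on B stacks thirds, so the chord tones use letter names B-D-F
Root: B
Major 3rd above B: D#
Perfect 5th above B: F#
Chord = B D# F#


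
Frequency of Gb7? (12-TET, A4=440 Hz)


f = 440 × 2^(n/12) where n = semitones from A4
Gb7: 33 semitones from A4
f = 440 × 2^(33/12)
f = 2959.96 Hz
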